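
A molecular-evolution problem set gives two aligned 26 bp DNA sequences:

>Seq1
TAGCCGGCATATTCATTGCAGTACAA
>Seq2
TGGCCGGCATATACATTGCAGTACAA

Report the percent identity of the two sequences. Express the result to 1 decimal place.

Differing sites — 2:A/G; 13:T/A.
24 of the 26 sites match, so the percent identity is 24/26 × 100 = 92.3%.

92.3%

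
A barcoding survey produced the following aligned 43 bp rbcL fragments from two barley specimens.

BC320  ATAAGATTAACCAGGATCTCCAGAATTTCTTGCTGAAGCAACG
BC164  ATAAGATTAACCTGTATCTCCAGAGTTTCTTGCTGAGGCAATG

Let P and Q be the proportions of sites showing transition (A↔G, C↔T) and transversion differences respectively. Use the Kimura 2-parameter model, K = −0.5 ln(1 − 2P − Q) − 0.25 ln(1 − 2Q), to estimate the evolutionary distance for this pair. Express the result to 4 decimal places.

0.1273

Differing sites — 13:A/T (Tv); 15:G/T (Tv); 25:A/G (Ti); 37:A/G (Ti); 42:C/T (Ti).
Of the 5 differences, 3 transitions and 2 transversions over 43 sites: P = 3/43 = 0.069767, Q = 2/43 = 0.046512.
d = −0.5·ln(0.813954) − 0.25·ln(0.906976) = −0.5·(-0.205851) − 0.25·(-0.097639) = 0.1273.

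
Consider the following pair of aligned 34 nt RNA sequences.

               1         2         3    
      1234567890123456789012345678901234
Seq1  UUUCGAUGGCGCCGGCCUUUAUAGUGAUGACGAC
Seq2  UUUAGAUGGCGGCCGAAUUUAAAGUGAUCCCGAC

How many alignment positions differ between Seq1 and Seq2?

The sequences differ at positions 4 (C/A), 12 (C/G), 14 (G/C), 16 (C/A), 17 (C/A), 22 (U/A), 29 (G/C), 30 (A/C).
That gives 8 mismatches out of 34 aligned sites, so the Hamming distance is 8.

8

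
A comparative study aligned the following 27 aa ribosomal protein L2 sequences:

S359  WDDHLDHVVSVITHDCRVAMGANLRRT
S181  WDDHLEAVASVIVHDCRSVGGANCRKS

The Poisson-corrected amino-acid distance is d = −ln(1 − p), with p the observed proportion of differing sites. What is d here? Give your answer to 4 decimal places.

0.4626

Differing sites — 6:D/E; 7:H/A; 9:V/A; 13:T/V; 18:V/S; 19:A/V; 20:M/G; 24:L/C; 26:R/K; 27:T/S.
p = 10/27 = 0.370370.
d = −ln(1 − 0.370370) = −ln(0.629630) = 0.4626.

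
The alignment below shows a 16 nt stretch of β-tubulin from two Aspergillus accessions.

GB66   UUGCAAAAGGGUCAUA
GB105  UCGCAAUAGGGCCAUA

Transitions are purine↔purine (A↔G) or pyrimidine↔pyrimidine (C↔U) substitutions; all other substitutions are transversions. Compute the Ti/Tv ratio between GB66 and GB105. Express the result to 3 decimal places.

2.000

The sequences differ at positions 2 (U/C, transition), 7 (A/U, transversion), 12 (U/C, transition).
Of the 3 differences, 2 transitions and 1 transversion, so Ti/Tv = 2/1 = 2.000.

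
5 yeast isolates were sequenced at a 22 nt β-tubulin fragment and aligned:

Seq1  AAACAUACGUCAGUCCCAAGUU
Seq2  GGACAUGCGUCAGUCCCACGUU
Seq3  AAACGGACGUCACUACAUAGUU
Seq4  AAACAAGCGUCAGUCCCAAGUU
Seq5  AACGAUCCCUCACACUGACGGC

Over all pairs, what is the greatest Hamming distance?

Pairwise Hamming distances:
  Seq1 vs Seq2: 4
  Seq1 vs Seq3: 6
  Seq1 vs Seq4: 2
  Seq1 vs Seq5: 11
  Seq2 vs Seq3: 10
  Seq2 vs Seq4: 4
  Seq2 vs Seq5: 12
  Seq3 vs Seq4: 7
  Seq3 vs Seq5: 14
  Seq4 vs Seq5: 12
The largest is 14, between Seq3 and Seq5.

14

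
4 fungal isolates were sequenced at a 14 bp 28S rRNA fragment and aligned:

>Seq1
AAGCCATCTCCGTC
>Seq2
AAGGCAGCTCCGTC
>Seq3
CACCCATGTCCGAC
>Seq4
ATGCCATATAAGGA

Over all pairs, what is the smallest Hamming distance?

2

Pairwise Hamming distances:
  Seq1 vs Seq2: 2
  Seq1 vs Seq3: 4
  Seq1 vs Seq4: 6
  Seq2 vs Seq3: 6
  Seq2 vs Seq4: 8
  Seq3 vs Seq4: 8
The smallest is 2, between Seq1 and Seq2.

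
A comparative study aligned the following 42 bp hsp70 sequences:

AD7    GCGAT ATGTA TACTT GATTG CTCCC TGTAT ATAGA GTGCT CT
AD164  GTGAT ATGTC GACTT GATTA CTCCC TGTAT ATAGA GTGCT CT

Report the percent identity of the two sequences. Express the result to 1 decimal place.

90.5%

Mismatches occur at site 2 (C/T), site 10 (A/C), site 11 (T/G), site 20 (G/A).
38 of the 42 sites match, so the percent identity is 38/42 × 100 = 90.5%.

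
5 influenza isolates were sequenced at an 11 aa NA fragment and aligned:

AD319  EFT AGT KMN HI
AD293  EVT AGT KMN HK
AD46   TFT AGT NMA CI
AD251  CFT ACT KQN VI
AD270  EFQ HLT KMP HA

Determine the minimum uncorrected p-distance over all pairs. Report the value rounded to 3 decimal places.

Pairwise Hamming distances:
  AD319 vs AD293: 2
  AD319 vs AD46: 4
  AD319 vs AD251: 4
  AD319 vs AD270: 5
  AD293 vs AD46: 6
  AD293 vs AD251: 6
  AD293 vs AD270: 6
  AD46 vs AD251: 6
  AD46 vs AD270: 8
  AD251 vs AD270: 8
The smallest is 2 mismatches, between AD319 and AD293; p = 2/11 = 0.182.

0.182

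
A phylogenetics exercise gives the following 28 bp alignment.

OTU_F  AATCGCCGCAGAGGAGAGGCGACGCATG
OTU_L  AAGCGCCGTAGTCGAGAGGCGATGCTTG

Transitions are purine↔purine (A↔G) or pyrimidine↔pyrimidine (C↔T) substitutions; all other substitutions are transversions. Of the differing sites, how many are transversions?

Mismatches occur at site 3 (T↔G, transversion), site 9 (C↔T, transition), site 12 (A↔T, transversion), site 13 (G↔C, transversion), site 23 (C↔T, transition), site 26 (A↔T, transversion).
Of the 6 differences, 2 transitions and 4 transversions, so the answer is 4.

4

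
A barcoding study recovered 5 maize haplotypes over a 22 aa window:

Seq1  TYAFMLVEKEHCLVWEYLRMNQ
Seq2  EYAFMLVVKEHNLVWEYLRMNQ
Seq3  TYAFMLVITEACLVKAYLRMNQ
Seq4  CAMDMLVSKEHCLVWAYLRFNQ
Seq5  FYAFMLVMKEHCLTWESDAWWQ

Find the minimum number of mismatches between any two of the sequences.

Pairwise Hamming distances:
  Seq1 vs Seq2: 3
  Seq1 vs Seq3: 5
  Seq1 vs Seq4: 7
  Seq1 vs Seq5: 8
  Seq2 vs Seq3: 7
  Seq2 vs Seq4: 8
  Seq2 vs Seq5: 9
  Seq3 vs Seq4: 9
  Seq3 vs Seq5: 12
  Seq4 vs Seq5: 12
The smallest is 3, between Seq1 and Seq2.

3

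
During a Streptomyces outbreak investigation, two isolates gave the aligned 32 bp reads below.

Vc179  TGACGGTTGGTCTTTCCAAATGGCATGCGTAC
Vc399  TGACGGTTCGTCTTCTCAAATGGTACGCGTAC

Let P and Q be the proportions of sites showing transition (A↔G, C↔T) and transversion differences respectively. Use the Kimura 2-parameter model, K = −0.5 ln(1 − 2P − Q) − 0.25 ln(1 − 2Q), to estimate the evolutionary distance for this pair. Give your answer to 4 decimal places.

Differing sites — 9:G/C (Tv); 15:T/C (Ti); 16:C/T (Ti); 24:C/T (Ti); 26:T/C (Ti).
Of the 5 differences, 4 transitions and 1 transversion over 32 sites: P = 4/32 = 0.125000, Q = 1/32 = 0.031250.
d = −0.5·ln(0.718750) − 0.25·ln(0.937500) = −0.5·(-0.330242) − 0.25·(-0.064539) = 0.1813.

0.1813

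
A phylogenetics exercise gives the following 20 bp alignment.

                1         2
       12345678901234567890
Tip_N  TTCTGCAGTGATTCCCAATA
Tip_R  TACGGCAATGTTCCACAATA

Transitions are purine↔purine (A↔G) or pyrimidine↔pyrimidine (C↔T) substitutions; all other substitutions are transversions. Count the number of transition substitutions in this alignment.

Mismatches occur at site 2 (T→A, transversion), site 4 (T→G, transversion), site 8 (G→A, transition), site 11 (A→T, transversion), site 13 (T→C, transition), site 15 (C→A, transversion).
Of the 6 differences, 2 transitions and 4 transversions, so the answer is 2.

2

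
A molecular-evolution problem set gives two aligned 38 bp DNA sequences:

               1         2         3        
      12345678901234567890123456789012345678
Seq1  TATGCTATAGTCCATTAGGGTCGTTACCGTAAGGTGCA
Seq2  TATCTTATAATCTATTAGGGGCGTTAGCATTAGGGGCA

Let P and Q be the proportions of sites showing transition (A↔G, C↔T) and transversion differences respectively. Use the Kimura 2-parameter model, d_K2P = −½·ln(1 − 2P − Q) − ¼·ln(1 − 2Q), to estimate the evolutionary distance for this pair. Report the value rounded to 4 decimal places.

Differing sites — 4:G/C (Tv); 5:C/T (Ti); 10:G/A (Ti); 13:C/T (Ti); 21:T/G (Tv); 27:C/G (Tv); 29:G/A (Ti); 31:A/T (Tv); 35:T/G (Tv).
Of the 9 differences, 4 transitions and 5 transversions over 38 sites: P = 4/38 = 0.105263, Q = 5/38 = 0.131579.
d = −0.5·ln(0.657895) − 0.25·ln(0.736842) = −0.5·(-0.418710) − 0.25·(-0.305382) = 0.2857.

0.2857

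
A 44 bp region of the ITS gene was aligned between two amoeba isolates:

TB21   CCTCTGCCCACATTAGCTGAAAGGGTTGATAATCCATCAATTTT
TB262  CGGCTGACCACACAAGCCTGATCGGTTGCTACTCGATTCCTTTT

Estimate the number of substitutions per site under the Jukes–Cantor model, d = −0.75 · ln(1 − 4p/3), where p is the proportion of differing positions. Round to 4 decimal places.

0.4975

Mismatches occur at site 2 (C→G), site 3 (T→G), site 7 (C→A), site 13 (T→C), site 14 (T→A), site 18 (T→C), site 19 (G→T), site 20 (A→G), site 22 (A→T), site 23 (G→C), site 29 (A→C), site 32 (A→C), site 35 (C→G), site 38 (C→T), site 39 (A→C), site 40 (A→C).
p = 16/44 = 0.363636.
d = −0.75 · ln(1 − (4/3)·0.363636) = −0.75 · ln(0.515152) = −0.75 · (-0.663293) = 0.4975.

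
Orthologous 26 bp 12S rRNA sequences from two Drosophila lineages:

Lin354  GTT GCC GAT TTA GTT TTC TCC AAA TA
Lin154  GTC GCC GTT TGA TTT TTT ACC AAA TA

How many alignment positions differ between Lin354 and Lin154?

6

Mismatches occur at site 3 (T/C), site 8 (A/T), site 11 (T/G), site 13 (G/T), site 18 (C/T), site 19 (T/A).
That gives 6 mismatches out of 26 aligned sites, so the Hamming distance is 6.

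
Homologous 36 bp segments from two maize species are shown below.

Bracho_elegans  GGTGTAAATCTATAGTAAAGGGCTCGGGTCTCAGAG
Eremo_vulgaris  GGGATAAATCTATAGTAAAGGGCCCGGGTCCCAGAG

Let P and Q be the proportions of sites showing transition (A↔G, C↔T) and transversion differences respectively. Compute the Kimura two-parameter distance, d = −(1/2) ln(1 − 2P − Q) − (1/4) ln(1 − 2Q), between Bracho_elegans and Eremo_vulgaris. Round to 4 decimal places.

0.1224

Differing sites — 3:T/G (Tv); 4:G/A (Ti); 24:T/C (Ti); 31:T/C (Ti).
Of the 4 differences, 3 transitions and 1 transversion over 36 sites: P = 3/36 = 0.083333, Q = 1/36 = 0.027778.
d = −0.5·ln(0.805556) − 0.25·ln(0.944444) = −0.5·(-0.216223) − 0.25·(-0.057159) = 0.1224.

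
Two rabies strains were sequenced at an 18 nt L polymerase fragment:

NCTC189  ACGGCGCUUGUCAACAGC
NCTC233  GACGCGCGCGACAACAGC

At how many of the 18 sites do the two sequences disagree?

Differing sites — 1:A/G; 2:C/A; 3:G/C; 8:U/G; 9:U/C; 11:U/A.
That gives 6 mismatches out of 18 aligned sites, so the Hamming distance is 6.

6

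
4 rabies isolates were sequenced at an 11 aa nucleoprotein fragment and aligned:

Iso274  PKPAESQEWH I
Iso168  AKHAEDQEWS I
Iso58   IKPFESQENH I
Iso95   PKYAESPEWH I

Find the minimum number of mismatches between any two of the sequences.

Pairwise Hamming distances:
  Iso274 vs Iso168: 4
  Iso274 vs Iso58: 3
  Iso274 vs Iso95: 2
  Iso168 vs Iso58: 6
  Iso168 vs Iso95: 5
  Iso58 vs Iso95: 5
The smallest is 2, between Iso274 and Iso95.

2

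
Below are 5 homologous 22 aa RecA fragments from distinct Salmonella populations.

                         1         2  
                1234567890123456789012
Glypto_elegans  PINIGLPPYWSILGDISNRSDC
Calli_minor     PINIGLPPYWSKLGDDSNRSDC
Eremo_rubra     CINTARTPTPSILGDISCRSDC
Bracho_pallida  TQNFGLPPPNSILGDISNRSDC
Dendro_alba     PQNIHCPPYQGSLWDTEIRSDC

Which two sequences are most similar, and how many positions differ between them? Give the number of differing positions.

Pairwise Hamming distances:
  Glypto_elegans vs Calli_minor: 2
  Glypto_elegans vs Eremo_rubra: 8
  Glypto_elegans vs Bracho_pallida: 5
  Glypto_elegans vs Dendro_alba: 10
  Calli_minor vs Eremo_rubra: 10
  Calli_minor vs Bracho_pallida: 7
  Calli_minor vs Dendro_alba: 10
  Eremo_rubra vs Bracho_pallida: 9
  Eremo_rubra vs Dendro_alba: 14
  Bracho_pallida vs Dendro_alba: 12
The smallest is 2, between Glypto_elegans and Calli_minor.

2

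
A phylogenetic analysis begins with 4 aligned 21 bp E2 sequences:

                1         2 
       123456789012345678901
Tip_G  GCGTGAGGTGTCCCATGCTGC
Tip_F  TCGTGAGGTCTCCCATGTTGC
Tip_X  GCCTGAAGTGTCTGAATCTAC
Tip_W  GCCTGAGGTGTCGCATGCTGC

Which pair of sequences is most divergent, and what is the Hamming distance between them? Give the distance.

10

Pairwise Hamming distances:
  Tip_G vs Tip_F: 3
  Tip_G vs Tip_X: 7
  Tip_G vs Tip_W: 2
  Tip_F vs Tip_X: 10
  Tip_F vs Tip_W: 5
  Tip_X vs Tip_W: 6
The largest is 10, between Tip_F and Tip_X.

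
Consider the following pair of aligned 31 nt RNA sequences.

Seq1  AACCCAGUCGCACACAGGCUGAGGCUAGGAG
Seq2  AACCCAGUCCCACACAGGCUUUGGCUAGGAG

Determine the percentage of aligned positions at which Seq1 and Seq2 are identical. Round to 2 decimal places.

90.32%

Differing sites — 10:G/C; 21:G/U; 22:A/U.
28 of the 31 sites match, so the percent identity is 28/31 × 100 = 90.32%.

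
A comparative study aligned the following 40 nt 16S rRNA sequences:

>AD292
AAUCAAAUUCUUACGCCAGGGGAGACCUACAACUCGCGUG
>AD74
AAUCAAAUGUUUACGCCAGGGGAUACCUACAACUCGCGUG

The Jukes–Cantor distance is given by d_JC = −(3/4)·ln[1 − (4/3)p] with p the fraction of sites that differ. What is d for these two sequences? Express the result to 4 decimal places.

0.0790

The sequences differ at positions 9 (U/G), 10 (C/U), 24 (G/U).
p = 3/40 = 0.075000.
d = −0.75 · ln(1 − (4/3)·0.075000) = −0.75 · ln(0.900000) = −0.75 · (-0.105361) = 0.0790.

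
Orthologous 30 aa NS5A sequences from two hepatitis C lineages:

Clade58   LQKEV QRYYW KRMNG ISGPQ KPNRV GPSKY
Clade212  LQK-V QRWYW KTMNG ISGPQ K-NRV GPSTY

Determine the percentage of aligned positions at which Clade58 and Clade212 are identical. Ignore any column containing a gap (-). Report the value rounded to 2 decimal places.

Excluding the 2 gap columns leaves 28 comparable sites.
The sequences differ at positions 8 (Y/W), 12 (R/T), 29 (K/T).
25 of the 28 comparable sites match, so the percent identity is 25/28 × 100 = 89.29%.

89.29%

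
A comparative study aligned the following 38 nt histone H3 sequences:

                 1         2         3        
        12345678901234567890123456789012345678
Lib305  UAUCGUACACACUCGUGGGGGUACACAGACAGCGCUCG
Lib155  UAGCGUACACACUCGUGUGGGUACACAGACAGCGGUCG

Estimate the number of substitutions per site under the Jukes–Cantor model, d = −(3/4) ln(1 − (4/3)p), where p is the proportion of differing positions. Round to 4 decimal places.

Differing sites — 3:U/G; 18:G/U; 35:C/G.
p = 3/38 = 0.078947.
d = −0.75 · ln(1 − (4/3)·0.078947) = −0.75 · ln(0.894737) = −0.75 · (-0.111225) = 0.0834.

0.0834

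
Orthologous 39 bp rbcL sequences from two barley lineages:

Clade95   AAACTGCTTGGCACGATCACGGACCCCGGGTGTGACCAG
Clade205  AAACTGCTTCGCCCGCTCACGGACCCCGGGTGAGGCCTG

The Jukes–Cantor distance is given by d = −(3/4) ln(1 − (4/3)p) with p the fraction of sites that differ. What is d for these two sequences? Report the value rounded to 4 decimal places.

The sequences differ at positions 10 (G/C), 13 (A/C), 16 (A/C), 33 (T/A), 35 (A/G), 38 (A/T).
p = 6/39 = 0.153846.
d = −0.75 · ln(1 − (4/3)·0.153846) = −0.75 · ln(0.794872) = −0.75 · (-0.229574) = 0.1722.

0.1722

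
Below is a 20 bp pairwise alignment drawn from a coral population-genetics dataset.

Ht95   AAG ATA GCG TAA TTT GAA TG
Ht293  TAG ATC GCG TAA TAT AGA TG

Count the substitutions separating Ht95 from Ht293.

5

The sequences differ at positions 1 (A/T), 6 (A/C), 14 (T/A), 16 (G/A), 17 (A/G).
That gives 5 mismatches out of 20 aligned sites, so the Hamming distance is 5.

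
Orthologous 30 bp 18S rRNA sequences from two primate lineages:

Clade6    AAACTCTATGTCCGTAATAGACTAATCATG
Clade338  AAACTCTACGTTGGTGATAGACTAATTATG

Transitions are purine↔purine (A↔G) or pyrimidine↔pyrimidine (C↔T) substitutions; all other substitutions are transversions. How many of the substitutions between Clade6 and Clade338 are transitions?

Differing sites — 9:T/C (Ti); 12:C/T (Ti); 13:C/G (Tv); 16:A/G (Ti); 27:C/T (Ti).
Of the 5 differences, 4 transitions and 1 transversion, so the answer is 4.

4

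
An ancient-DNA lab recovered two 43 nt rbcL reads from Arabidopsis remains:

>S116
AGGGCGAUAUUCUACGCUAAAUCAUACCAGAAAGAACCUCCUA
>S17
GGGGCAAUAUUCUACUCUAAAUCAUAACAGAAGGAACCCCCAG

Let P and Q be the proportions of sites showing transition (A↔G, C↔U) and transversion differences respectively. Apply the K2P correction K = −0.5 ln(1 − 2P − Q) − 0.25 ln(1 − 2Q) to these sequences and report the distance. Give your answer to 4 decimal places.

0.2176

Mismatches occur at site 1 (A→G, transition), site 6 (G→A, transition), site 16 (G→U, transversion), site 27 (C→A, transversion), site 33 (A→G, transition), site 39 (U→C, transition), site 42 (U→A, transversion), site 43 (A→G, transition).
Of the 8 differences, 5 transitions and 3 transversions over 43 sites: P = 5/43 = 0.116279, Q = 3/43 = 0.069767.
d = −0.5·ln(0.697675) − 0.25·ln(0.860466) = −0.5·(-0.360002) − 0.25·(-0.150281) = 0.2176.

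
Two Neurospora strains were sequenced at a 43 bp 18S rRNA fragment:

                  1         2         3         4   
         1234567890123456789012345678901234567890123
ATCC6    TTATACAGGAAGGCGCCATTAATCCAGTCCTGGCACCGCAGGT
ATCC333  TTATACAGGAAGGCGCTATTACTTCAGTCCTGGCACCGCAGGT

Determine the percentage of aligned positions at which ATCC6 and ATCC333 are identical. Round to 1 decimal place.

93.0%

Differing sites — 17:C/T; 22:A/C; 24:C/T.
40 of the 43 sites match, so the percent identity is 40/43 × 100 = 93.0%.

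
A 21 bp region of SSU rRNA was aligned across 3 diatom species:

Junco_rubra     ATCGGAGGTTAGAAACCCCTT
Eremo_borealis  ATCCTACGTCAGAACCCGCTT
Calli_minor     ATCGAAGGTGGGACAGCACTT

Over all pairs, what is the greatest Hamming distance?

9

Pairwise Hamming distances:
  Junco_rubra vs Eremo_borealis: 6
  Junco_rubra vs Calli_minor: 6
  Eremo_borealis vs Calli_minor: 9
The largest is 9, between Eremo_borealis and Calli_minor.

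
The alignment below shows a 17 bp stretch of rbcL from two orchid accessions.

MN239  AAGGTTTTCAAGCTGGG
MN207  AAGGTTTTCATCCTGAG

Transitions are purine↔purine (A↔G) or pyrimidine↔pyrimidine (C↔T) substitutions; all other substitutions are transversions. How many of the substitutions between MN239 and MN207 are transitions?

1

The sequences differ at positions 11 (A/T, transversion), 12 (G/C, transversion), 16 (G/A, transition).
Of the 3 differences, 1 transition and 2 transversions, so the answer is 1.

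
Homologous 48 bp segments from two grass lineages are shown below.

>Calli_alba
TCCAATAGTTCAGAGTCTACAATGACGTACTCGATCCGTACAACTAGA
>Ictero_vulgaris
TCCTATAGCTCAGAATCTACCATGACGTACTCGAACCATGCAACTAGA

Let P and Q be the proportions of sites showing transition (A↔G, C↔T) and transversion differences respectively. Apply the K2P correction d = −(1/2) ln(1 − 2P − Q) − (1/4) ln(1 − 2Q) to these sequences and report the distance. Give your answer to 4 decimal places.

The sequences differ at positions 4 (A/T, transversion), 9 (T/C, transition), 15 (G/A, transition), 21 (A/C, transversion), 35 (T/A, transversion), 38 (G/A, transition), 40 (A/G, transition).
Of the 7 differences, 4 transitions and 3 transversions over 48 sites: P = 4/48 = 0.083333, Q = 3/48 = 0.062500.
d = −0.5·ln(0.770834) − 0.25·ln(0.875000) = −0.5·(-0.260282) − 0.25·(-0.133531) = 0.1635.

0.1635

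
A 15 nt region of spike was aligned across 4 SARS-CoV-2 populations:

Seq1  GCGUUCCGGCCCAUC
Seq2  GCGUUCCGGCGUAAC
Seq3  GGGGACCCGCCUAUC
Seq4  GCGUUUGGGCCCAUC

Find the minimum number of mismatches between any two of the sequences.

Pairwise Hamming distances:
  Seq1 vs Seq2: 3
  Seq1 vs Seq3: 5
  Seq1 vs Seq4: 2
  Seq2 vs Seq3: 6
  Seq2 vs Seq4: 5
  Seq3 vs Seq4: 7
The smallest is 2, between Seq1 and Seq4.

2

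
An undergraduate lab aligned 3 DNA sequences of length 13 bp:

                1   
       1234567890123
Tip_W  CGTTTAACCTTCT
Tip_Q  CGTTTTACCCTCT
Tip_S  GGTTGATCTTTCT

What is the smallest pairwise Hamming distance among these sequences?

2

Pairwise Hamming distances:
  Tip_W vs Tip_Q: 2
  Tip_W vs Tip_S: 4
  Tip_Q vs Tip_S: 6
The smallest is 2, between Tip_W and Tip_Q.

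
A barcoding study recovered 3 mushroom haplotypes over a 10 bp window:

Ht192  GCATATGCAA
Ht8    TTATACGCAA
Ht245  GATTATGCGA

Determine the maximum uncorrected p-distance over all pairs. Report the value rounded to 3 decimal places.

0.500

Pairwise Hamming distances:
  Ht192 vs Ht8: 3
  Ht192 vs Ht245: 3
  Ht8 vs Ht245: 5
The largest is 5 mismatches, between Ht8 and Ht245; p = 5/10 = 0.500.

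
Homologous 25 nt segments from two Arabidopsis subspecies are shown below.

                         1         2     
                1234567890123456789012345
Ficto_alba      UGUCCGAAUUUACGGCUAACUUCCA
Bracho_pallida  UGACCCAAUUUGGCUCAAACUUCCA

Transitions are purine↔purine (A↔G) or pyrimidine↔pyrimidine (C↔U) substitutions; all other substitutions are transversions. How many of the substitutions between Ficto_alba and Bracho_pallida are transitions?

The sequences differ at positions 3 (U/A, transversion), 6 (G/C, transversion), 12 (A/G, transition), 13 (C/G, transversion), 14 (G/C, transversion), 15 (G/U, transversion), 17 (U/A, transversion).
Of the 7 differences, 1 transition and 6 transversions, so the answer is 1.

1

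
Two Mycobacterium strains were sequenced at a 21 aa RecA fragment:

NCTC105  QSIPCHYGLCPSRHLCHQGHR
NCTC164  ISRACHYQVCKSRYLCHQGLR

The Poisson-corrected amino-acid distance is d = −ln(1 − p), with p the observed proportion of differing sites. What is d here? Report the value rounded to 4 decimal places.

0.4796

Differing sites — 1:Q/I; 3:I/R; 4:P/A; 8:G/Q; 9:L/V; 11:P/K; 14:H/Y; 20:H/L.
p = 8/21 = 0.380952.
d = −ln(1 − 0.380952) = −ln(0.619048) = 0.4796.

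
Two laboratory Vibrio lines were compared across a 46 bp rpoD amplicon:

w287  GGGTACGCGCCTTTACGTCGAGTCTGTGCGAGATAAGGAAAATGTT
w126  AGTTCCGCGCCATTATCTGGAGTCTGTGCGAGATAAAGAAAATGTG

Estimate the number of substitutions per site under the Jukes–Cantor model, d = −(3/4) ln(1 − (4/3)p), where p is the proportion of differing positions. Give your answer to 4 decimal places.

0.2267

Differing sites — 1:G/A; 3:G/T; 5:A/C; 12:T/A; 16:C/T; 17:G/C; 19:C/G; 37:G/A; 46:T/G.
p = 9/46 = 0.195652.
d = −0.75 · ln(1 − (4/3)·0.195652) = −0.75 · ln(0.739131) = −0.75 · (-0.302280) = 0.2267.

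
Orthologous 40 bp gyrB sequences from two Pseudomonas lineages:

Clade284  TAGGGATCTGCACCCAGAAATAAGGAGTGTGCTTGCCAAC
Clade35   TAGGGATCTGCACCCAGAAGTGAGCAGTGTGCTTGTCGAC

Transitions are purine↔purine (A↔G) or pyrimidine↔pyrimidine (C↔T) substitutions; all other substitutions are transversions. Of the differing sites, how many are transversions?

Differing sites — 20:A/G (Ti); 22:A/G (Ti); 25:G/C (Tv); 36:C/T (Ti); 38:A/G (Ti).
Of the 5 differences, 4 transitions and 1 transversion, so the answer is 1.

1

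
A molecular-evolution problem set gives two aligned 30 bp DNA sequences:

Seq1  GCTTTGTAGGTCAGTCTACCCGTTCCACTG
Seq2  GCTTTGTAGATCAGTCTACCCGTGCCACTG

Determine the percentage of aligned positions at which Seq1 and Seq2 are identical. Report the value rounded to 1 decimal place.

Mismatches occur at site 10 (G↔A), site 24 (T↔G).
28 of the 30 sites match, so the percent identity is 28/30 × 100 = 93.3%.

93.3%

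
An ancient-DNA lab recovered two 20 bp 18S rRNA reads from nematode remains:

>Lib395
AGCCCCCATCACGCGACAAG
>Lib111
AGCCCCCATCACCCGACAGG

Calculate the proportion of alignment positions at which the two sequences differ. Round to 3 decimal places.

0.100

The sequences differ at positions 13 (G/C), 19 (A/G).
There are 2 differences over 20 sites, so p = 2/20 = 0.100.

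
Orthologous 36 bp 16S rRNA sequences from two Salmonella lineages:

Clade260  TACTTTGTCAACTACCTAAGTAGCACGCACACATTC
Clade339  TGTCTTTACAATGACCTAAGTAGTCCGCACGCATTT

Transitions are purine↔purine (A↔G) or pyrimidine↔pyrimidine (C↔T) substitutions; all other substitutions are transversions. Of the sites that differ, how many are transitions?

The sequences differ at positions 2 (A/G, transition), 3 (C/T, transition), 4 (T/C, transition), 7 (G/T, transversion), 8 (T/A, transversion), 12 (C/T, transition), 13 (T/G, transversion), 24 (C/T, transition), 25 (A/C, transversion), 31 (A/G, transition), 36 (C/T, transition).
Of the 11 differences, 7 transitions and 4 transversions, so the answer is 7.

7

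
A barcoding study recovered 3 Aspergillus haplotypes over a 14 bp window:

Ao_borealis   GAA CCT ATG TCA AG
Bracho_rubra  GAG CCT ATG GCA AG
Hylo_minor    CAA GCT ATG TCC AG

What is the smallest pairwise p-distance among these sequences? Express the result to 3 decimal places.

Pairwise Hamming distances:
  Ao_borealis vs Bracho_rubra: 2
  Ao_borealis vs Hylo_minor: 3
  Bracho_rubra vs Hylo_minor: 5
The smallest is 2 mismatches, between Ao_borealis and Bracho_rubra; p = 2/14 = 0.143.

0.143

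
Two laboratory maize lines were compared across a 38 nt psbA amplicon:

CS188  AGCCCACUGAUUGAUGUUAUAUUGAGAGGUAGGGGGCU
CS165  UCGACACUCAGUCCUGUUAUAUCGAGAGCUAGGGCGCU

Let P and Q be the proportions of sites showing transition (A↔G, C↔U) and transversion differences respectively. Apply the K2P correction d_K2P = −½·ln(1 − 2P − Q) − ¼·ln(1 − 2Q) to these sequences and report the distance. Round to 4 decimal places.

0.3765

Differing sites — 1:A/U (Tv); 2:G/C (Tv); 3:C/G (Tv); 4:C/A (Tv); 9:G/C (Tv); 11:U/G (Tv); 13:G/C (Tv); 14:A/C (Tv); 23:U/C (Ti); 29:G/C (Tv); 35:G/C (Tv).
Of the 11 differences, 1 transition and 10 transversions over 38 sites: P = 1/38 = 0.026316, Q = 10/38 = 0.263158.
d = −0.5·ln(0.684210) − 0.25·ln(0.473684) = −0.5·(-0.379490) − 0.25·(-0.747215) = 0.3765.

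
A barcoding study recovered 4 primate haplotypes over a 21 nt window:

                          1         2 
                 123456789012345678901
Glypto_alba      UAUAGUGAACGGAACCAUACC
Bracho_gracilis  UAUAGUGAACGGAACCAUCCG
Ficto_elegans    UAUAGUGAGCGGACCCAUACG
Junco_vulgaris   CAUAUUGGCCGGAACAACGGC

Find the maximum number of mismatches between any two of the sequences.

10

Pairwise Hamming distances:
  Glypto_alba vs Bracho_gracilis: 2
  Glypto_alba vs Ficto_elegans: 3
  Glypto_alba vs Junco_vulgaris: 8
  Bracho_gracilis vs Ficto_elegans: 3
  Bracho_gracilis vs Junco_vulgaris: 9
  Ficto_elegans vs Junco_vulgaris: 10
The largest is 10, between Ficto_elegans and Junco_vulgaris.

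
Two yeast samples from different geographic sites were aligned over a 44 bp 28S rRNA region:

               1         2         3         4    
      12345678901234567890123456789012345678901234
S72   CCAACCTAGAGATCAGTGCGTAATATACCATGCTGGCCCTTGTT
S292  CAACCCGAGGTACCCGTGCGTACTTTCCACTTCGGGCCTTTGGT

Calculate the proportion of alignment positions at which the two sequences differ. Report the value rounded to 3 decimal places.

0.364

Mismatches occur at site 2 (C/A), site 4 (A/C), site 7 (T/G), site 10 (A/G), site 11 (G/T), site 13 (T/C), site 15 (A/C), site 23 (A/C), site 25 (A/T), site 27 (A/C), site 29 (C/A), site 30 (A/C), site 32 (G/T), site 34 (T/G), site 39 (C/T), site 43 (T/G).
There are 16 differences over 44 sites, so p = 16/44 = 0.364.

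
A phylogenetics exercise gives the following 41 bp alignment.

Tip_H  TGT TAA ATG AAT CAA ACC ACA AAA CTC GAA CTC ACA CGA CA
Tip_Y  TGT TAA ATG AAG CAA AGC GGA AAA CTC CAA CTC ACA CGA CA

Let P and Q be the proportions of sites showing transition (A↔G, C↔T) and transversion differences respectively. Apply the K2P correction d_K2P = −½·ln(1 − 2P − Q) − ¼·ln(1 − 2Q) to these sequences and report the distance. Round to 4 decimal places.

0.1334

Differing sites — 12:T/G (Tv); 17:C/G (Tv); 19:A/G (Ti); 20:C/G (Tv); 28:G/C (Tv).
Of the 5 differences, 1 transition and 4 transversions over 41 sites: P = 1/41 = 0.024390, Q = 4/41 = 0.097561.
d = −0.5·ln(0.853659) − 0.25·ln(0.804878) = −0.5·(-0.158223) − 0.25·(-0.217065) = 0.1334.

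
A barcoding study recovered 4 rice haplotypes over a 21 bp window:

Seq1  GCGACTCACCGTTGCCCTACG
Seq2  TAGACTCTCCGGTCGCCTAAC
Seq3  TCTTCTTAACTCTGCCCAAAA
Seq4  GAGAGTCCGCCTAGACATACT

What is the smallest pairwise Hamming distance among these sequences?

Pairwise Hamming distances:
  Seq1 vs Seq2: 8
  Seq1 vs Seq3: 10
  Seq1 vs Seq4: 9
  Seq2 vs Seq3: 12
  Seq2 vs Seq4: 12
  Seq3 vs Seq4: 16
The smallest is 8, between Seq1 and Seq2.

8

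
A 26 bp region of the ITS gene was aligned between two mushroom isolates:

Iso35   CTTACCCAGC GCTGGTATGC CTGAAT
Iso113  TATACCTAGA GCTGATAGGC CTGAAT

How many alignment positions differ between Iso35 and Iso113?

Differing sites — 1:C/T; 2:T/A; 7:C/T; 10:C/A; 15:G/A; 18:T/G.
That gives 6 mismatches out of 26 aligned sites, so the Hamming distance is 6.

6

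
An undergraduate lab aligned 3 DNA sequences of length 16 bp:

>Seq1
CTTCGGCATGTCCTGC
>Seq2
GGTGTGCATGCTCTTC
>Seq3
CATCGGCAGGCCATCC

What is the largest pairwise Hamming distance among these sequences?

Pairwise Hamming distances:
  Seq1 vs Seq2: 7
  Seq1 vs Seq3: 5
  Seq2 vs Seq3: 8
The largest is 8, between Seq2 and Seq3.

8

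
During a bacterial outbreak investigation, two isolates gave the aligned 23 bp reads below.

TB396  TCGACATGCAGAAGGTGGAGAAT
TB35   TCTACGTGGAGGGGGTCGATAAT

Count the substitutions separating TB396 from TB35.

The sequences differ at positions 3 (G/T), 6 (A/G), 9 (C/G), 12 (A/G), 13 (A/G), 17 (G/C), 20 (G/T).
That gives 7 mismatches out of 23 aligned sites, so the Hamming distance is 7.

7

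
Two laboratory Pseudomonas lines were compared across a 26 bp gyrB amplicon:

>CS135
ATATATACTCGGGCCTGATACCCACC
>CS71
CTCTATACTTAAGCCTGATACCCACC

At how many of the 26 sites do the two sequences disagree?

Mismatches occur at site 1 (A/C), site 3 (A/C), site 10 (C/T), site 11 (G/A), site 12 (G/A).
That gives 5 mismatches out of 26 aligned sites, so the Hamming distance is 5.

5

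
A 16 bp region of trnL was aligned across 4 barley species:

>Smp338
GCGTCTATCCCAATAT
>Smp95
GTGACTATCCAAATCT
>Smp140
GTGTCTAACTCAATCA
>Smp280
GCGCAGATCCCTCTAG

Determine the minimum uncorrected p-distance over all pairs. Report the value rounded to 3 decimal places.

0.250

Pairwise Hamming distances:
  Smp338 vs Smp95: 4
  Smp338 vs Smp140: 5
  Smp338 vs Smp280: 6
  Smp95 vs Smp140: 5
  Smp95 vs Smp280: 9
  Smp140 vs Smp280: 10
The smallest is 4 mismatches, between Smp338 and Smp95; p = 4/16 = 0.250.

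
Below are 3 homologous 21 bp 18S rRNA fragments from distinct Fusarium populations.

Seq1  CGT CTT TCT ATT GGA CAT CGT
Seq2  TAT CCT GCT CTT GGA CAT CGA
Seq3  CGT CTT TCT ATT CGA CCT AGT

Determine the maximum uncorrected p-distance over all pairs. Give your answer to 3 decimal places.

Pairwise Hamming distances:
  Seq1 vs Seq2: 6
  Seq1 vs Seq3: 3
  Seq2 vs Seq3: 9
The largest is 9 mismatches, between Seq2 and Seq3; p = 9/21 = 0.429.

0.429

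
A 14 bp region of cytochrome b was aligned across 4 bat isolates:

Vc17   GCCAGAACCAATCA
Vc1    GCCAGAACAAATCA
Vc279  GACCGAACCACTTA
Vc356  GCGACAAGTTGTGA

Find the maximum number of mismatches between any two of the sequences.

9

Pairwise Hamming distances:
  Vc17 vs Vc1: 1
  Vc17 vs Vc279: 4
  Vc17 vs Vc356: 7
  Vc1 vs Vc279: 5
  Vc1 vs Vc356: 7
  Vc279 vs Vc356: 9
The largest is 9, between Vc279 and Vc356.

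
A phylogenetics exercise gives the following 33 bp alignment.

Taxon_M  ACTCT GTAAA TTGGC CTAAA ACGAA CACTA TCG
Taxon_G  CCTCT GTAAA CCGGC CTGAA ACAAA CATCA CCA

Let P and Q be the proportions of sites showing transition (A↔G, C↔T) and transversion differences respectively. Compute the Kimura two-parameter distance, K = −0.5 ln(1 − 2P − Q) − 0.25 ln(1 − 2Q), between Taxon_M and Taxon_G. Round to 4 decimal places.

0.3776

The sequences differ at positions 1 (A/C, transversion), 11 (T/C, transition), 12 (T/C, transition), 18 (A/G, transition), 23 (G/A, transition), 28 (C/T, transition), 29 (T/C, transition), 31 (T/C, transition), 33 (G/A, transition).
Of the 9 differences, 8 transitions and 1 transversion over 33 sites: P = 8/33 = 0.242424, Q = 1/33 = 0.030303.
d = −0.5·ln(0.484849) − 0.25·ln(0.939394) = −0.5·(-0.723918) − 0.25·(-0.062520) = 0.3776.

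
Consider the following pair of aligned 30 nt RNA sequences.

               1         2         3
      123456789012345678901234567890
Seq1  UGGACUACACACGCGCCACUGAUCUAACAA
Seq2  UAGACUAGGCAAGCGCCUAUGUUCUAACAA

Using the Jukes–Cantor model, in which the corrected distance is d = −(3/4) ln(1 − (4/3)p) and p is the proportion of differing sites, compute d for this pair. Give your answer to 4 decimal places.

Mismatches occur at site 2 (G/A), site 8 (C/G), site 9 (A/G), site 12 (C/A), site 18 (A/U), site 19 (C/A), site 22 (A/U).
p = 7/30 = 0.233333.
d = −0.75 · ln(1 − (4/3)·0.233333) = −0.75 · ln(0.688889) = −0.75 · (-0.372675) = 0.2795.

0.2795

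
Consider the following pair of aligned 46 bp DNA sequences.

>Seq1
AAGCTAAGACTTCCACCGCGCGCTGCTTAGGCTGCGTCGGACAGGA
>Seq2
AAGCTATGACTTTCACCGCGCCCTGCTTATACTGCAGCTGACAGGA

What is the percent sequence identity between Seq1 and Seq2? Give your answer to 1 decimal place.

82.6%

Differing sites — 7:A/T; 13:C/T; 22:G/C; 30:G/T; 31:G/A; 36:G/A; 37:T/G; 39:G/T.
38 of the 46 sites match, so the percent identity is 38/46 × 100 = 82.6%.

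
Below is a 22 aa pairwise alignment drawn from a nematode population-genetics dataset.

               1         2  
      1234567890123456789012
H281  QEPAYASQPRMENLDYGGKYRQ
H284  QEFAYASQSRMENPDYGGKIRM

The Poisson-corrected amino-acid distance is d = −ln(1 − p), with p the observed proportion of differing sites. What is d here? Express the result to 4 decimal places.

Differing sites — 3:P/F; 9:P/S; 14:L/P; 20:Y/I; 22:Q/M.
p = 5/22 = 0.227273.
d = −ln(1 − 0.227273) = −ln(0.772727) = 0.2578.

0.2578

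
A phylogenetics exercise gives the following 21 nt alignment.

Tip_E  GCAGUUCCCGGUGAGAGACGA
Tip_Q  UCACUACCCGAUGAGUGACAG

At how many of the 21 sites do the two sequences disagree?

Mismatches occur at site 1 (G→U), site 4 (G→C), site 6 (U→A), site 11 (G→A), site 16 (A→U), site 20 (G→A), site 21 (A→G).
That gives 7 mismatches out of 21 aligned sites, so the Hamming distance is 7.

7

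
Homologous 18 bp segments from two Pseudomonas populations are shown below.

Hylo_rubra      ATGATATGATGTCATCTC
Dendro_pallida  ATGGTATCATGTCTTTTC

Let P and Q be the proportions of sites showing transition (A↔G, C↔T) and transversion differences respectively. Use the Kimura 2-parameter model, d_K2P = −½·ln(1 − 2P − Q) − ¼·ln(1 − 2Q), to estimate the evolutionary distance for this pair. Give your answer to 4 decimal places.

0.2656

The sequences differ at positions 4 (A/G, transition), 8 (G/C, transversion), 14 (A/T, transversion), 16 (C/T, transition).
Of the 4 differences, 2 transitions and 2 transversions over 18 sites: P = 2/18 = 0.111111, Q = 2/18 = 0.111111.
d = −0.5·ln(0.666667) − 0.25·ln(0.777778) = −0.5·(-0.405465) − 0.25·(-0.251314) = 0.2656.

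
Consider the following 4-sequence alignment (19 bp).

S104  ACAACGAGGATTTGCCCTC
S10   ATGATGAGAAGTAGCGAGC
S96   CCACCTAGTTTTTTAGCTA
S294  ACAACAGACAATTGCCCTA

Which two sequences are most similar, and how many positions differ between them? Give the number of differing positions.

Pairwise Hamming distances:
  S104 vs S10: 9
  S104 vs S96: 9
  S104 vs S294: 6
  S10 vs S96: 15
  S10 vs S294: 13
  S96 vs S294: 11
The smallest is 6, between S104 and S294.

6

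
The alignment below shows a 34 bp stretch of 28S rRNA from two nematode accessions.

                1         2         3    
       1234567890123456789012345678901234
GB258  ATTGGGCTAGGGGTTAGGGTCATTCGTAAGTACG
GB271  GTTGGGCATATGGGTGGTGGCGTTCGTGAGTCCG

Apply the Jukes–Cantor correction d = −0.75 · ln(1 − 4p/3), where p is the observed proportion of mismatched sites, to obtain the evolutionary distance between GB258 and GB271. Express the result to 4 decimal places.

0.4770

Differing sites — 1:A/G; 8:T/A; 9:A/T; 10:G/A; 11:G/T; 14:T/G; 16:A/G; 18:G/T; 20:T/G; 22:A/G; 28:A/G; 32:A/C.
p = 12/34 = 0.352941.
d = −0.75 · ln(1 − (4/3)·0.352941) = −0.75 · ln(0.529412) = −0.75 · (-0.635988) = 0.4770.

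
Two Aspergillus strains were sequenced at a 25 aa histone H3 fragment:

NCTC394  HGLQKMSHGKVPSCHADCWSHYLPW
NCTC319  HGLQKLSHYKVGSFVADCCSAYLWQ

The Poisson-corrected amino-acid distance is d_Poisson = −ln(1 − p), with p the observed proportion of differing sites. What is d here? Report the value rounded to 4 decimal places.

Mismatches occur at site 6 (M/L), site 9 (G/Y), site 12 (P/G), site 14 (C/F), site 15 (H/V), site 19 (W/C), site 21 (H/A), site 24 (P/W), site 25 (W/Q).
p = 9/25 = 0.360000.
d = −ln(1 − 0.360000) = −ln(0.640000) = 0.4463.

0.4463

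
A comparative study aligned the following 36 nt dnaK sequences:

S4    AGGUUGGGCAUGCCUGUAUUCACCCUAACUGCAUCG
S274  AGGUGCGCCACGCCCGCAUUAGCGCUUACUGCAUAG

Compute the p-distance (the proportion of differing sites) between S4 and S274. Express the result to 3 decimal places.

Differing sites — 5:U/G; 6:G/C; 8:G/C; 11:U/C; 15:U/C; 17:U/C; 21:C/A; 22:A/G; 24:C/G; 27:A/U; 35:C/A.
There are 11 differences over 36 sites, so p = 11/36 = 0.306.

0.306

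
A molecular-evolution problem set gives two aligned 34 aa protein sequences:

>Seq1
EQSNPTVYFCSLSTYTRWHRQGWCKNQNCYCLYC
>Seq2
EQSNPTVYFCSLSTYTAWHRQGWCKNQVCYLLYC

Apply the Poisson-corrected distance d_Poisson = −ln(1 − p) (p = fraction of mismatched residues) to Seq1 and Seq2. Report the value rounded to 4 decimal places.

0.0924

Mismatches occur at site 17 (R→A), site 28 (N→V), site 31 (C→L).
p = 3/34 = 0.088235.
d = −ln(1 − 0.088235) = −ln(0.911765) = 0.0924.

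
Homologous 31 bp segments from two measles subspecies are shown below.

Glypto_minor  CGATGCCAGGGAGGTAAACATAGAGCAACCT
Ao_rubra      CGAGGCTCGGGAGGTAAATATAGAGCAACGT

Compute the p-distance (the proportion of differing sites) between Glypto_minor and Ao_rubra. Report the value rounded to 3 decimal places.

The sequences differ at positions 4 (T/G), 7 (C/T), 8 (A/C), 19 (C/T), 30 (C/G).
There are 5 differences over 31 sites, so p = 5/31 = 0.161.

0.161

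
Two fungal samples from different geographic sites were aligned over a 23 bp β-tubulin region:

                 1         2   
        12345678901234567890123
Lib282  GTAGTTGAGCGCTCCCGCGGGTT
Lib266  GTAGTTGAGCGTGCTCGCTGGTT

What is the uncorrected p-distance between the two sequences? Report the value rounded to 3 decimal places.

Mismatches occur at site 12 (C↔T), site 13 (T↔G), site 15 (C↔T), site 19 (G↔T).
There are 4 differences over 23 sites, so p = 4/23 = 0.174.

0.174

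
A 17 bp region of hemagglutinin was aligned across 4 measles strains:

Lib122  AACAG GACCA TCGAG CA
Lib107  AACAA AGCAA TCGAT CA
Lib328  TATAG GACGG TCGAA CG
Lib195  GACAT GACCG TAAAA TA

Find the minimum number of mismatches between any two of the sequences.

Pairwise Hamming distances:
  Lib122 vs Lib107: 5
  Lib122 vs Lib328: 6
  Lib122 vs Lib195: 7
  Lib107 vs Lib328: 9
  Lib107 vs Lib195: 10
  Lib328 vs Lib195: 8
The smallest is 5, between Lib122 and Lib107.

5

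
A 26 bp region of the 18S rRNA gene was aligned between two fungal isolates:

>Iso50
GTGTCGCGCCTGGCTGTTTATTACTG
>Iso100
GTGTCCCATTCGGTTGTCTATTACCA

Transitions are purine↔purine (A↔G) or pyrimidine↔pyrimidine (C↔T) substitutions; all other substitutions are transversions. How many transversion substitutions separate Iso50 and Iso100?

Mismatches occur at site 6 (G→C, transversion), site 8 (G→A, transition), site 9 (C→T, transition), site 10 (C→T, transition), site 11 (T→C, transition), site 14 (C→T, transition), site 18 (T→C, transition), site 25 (T→C, transition), site 26 (G→A, transition).
Of the 9 differences, 8 transitions and 1 transversion, so the answer is 1.

1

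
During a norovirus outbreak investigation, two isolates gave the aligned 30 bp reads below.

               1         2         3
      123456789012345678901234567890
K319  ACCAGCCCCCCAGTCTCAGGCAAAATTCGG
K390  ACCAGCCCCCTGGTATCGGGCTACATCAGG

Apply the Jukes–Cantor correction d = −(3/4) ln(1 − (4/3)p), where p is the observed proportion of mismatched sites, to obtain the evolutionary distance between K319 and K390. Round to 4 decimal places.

Differing sites — 11:C/T; 12:A/G; 15:C/A; 18:A/G; 22:A/T; 24:A/C; 27:T/C; 28:C/A.
p = 8/30 = 0.266667.
d = −0.75 · ln(1 − (4/3)·0.266667) = −0.75 · ln(0.644444) = −0.75 · (-0.439367) = 0.3295.

0.3295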